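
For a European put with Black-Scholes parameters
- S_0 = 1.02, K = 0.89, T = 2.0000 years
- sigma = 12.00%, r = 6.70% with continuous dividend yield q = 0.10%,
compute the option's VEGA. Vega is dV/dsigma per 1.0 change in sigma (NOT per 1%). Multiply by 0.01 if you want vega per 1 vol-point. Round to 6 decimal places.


Answer: Vega = 0.143358

Derivation:
d1 = 1.6660404710; d2 = 1.4963348436
phi(d1) = 0.0995809937; exp(-qT) = 0.9980019987; exp(-rT) = 0.8745900646
Vega = S * exp(-qT) * phi(d1) * sqrt(T) = 1.0200 * 0.9980019987 * 0.0995809937 * 1.4142135624 = 0.143358


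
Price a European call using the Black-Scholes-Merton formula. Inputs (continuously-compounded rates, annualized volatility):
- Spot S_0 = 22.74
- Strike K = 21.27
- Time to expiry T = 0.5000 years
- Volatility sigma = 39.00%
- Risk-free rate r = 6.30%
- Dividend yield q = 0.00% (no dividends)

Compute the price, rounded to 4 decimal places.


Answer: Price = 3.5903

Derivation:
d1 = (ln(S/K) + (r - q + 0.5*sigma^2) * T) / (sigma * sqrt(T)) = 0.49444119
d2 = d1 - sigma * sqrt(T) = 0.21866954
exp(-rT) = 0.96899096; exp(-qT) = 1.00000000
C = S_0 * exp(-qT) * N(d1) - K * exp(-rT) * N(d2)
N(d1) = 0.68950268; N(d2) = 0.58654626
C = 22.7400 * 1.00000000 * 0.68950268 - 21.2700 * 0.96899096 * 0.58654626 = 3.5903


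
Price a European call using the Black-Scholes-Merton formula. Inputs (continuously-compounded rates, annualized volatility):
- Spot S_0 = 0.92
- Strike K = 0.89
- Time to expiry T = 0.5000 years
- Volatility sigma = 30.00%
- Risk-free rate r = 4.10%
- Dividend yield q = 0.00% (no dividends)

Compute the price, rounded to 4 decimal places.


d1 = (ln(S/K) + (r - q + 0.5*sigma^2) * T) / (sigma * sqrt(T)) = 0.35898495
d2 = d1 - sigma * sqrt(T) = 0.14685291
exp(-rT) = 0.97970870; exp(-qT) = 1.00000000
C = S_0 * exp(-qT) * N(d1) - K * exp(-rT) * N(d2)
N(d1) = 0.64019683; N(d2) = 0.55837594
C = 0.9200 * 1.00000000 * 0.64019683 - 0.8900 * 0.97970870 * 0.55837594 = 0.1021

Answer: Price = 0.1021


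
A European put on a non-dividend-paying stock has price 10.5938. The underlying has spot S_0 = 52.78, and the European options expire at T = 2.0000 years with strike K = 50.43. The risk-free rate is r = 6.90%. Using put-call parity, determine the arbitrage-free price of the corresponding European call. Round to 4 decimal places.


Answer: Call price = 19.4443

Derivation:
Put-call parity: C - P = S_0 * exp(-qT) - K * exp(-rT).
S_0 * exp(-qT) = 52.7800 * 1.00000000 = 52.78000000
K * exp(-rT) = 50.4300 * 0.87109869 = 43.92950702
C = P + S*exp(-qT) - K*exp(-rT)
C = 10.5938 + 52.78000000 - 43.92950702 = 19.4443


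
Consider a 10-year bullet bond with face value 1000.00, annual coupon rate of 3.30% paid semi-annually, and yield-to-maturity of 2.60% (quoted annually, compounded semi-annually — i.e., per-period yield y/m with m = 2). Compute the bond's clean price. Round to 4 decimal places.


Answer: Price = 1061.2918

Derivation:
Coupon per period c = face * coupon_rate / m = 16.500000
Periods per year m = 2; per-period yield y/m = 0.013000
Number of cashflows N = 20
Cashflows (t years, CF_t, discount factor 1/(1+y/m)^(m*t), PV):
  t = 0.5000: CF_t = 16.500000, DF = 0.987167, PV = 16.288253
  t = 1.0000: CF_t = 16.500000, DF = 0.974498, PV = 16.079223
  t = 1.5000: CF_t = 16.500000, DF = 0.961992, PV = 15.872875
  t = 2.0000: CF_t = 16.500000, DF = 0.949647, PV = 15.669176
  t = 2.5000: CF_t = 16.500000, DF = 0.937460, PV = 15.468091
  t = 3.0000: CF_t = 16.500000, DF = 0.925429, PV = 15.269586
  t = 3.5000: CF_t = 16.500000, DF = 0.913553, PV = 15.073629
  t = 4.0000: CF_t = 16.500000, DF = 0.901829, PV = 14.880187
  t = 4.5000: CF_t = 16.500000, DF = 0.890256, PV = 14.689227
  t = 5.0000: CF_t = 16.500000, DF = 0.878831, PV = 14.500717
  t = 5.5000: CF_t = 16.500000, DF = 0.867553, PV = 14.314627
  t = 6.0000: CF_t = 16.500000, DF = 0.856420, PV = 14.130925
  t = 6.5000: CF_t = 16.500000, DF = 0.845429, PV = 13.949581
  t = 7.0000: CF_t = 16.500000, DF = 0.834580, PV = 13.770563
  t = 7.5000: CF_t = 16.500000, DF = 0.823869, PV = 13.593843
  t = 8.0000: CF_t = 16.500000, DF = 0.813296, PV = 13.419391
  t = 8.5000: CF_t = 16.500000, DF = 0.802859, PV = 13.247178
  t = 9.0000: CF_t = 16.500000, DF = 0.792556, PV = 13.077175
  t = 9.5000: CF_t = 16.500000, DF = 0.782385, PV = 12.909353
  t = 10.0000: CF_t = 1016.500000, DF = 0.772345, PV = 785.088247
Price P = sum_t PV_t = 1061.291849


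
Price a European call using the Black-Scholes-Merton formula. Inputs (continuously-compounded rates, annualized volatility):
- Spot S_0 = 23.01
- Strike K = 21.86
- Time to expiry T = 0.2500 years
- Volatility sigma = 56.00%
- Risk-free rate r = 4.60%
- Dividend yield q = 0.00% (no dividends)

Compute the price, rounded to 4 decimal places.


Answer: Price = 3.2457

Derivation:
d1 = (ln(S/K) + (r - q + 0.5*sigma^2) * T) / (sigma * sqrt(T)) = 0.36418008
d2 = d1 - sigma * sqrt(T) = 0.08418008
exp(-rT) = 0.98856587; exp(-qT) = 1.00000000
C = S_0 * exp(-qT) * N(d1) - K * exp(-rT) * N(d2)
N(d1) = 0.64213823; N(d2) = 0.53354337
C = 23.0100 * 1.00000000 * 0.64213823 - 21.8600 * 0.98856587 * 0.53354337 = 3.2457


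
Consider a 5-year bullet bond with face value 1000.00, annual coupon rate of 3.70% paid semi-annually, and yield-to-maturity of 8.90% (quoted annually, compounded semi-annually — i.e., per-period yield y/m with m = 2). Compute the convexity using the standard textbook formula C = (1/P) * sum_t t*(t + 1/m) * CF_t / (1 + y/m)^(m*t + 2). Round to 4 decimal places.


Answer: Convexity = 22.2307

Derivation:
Coupon per period c = face * coupon_rate / m = 18.500000
Periods per year m = 2; per-period yield y/m = 0.044500
Number of cashflows N = 10
Cashflows (t years, CF_t, discount factor 1/(1+y/m)^(m*t), PV):
  t = 0.5000: CF_t = 18.500000, DF = 0.957396, PV = 17.711824
  t = 1.0000: CF_t = 18.500000, DF = 0.916607, PV = 16.957227
  t = 1.5000: CF_t = 18.500000, DF = 0.877556, PV = 16.234780
  t = 2.0000: CF_t = 18.500000, DF = 0.840168, PV = 15.543111
  t = 2.5000: CF_t = 18.500000, DF = 0.804374, PV = 14.880911
  t = 3.0000: CF_t = 18.500000, DF = 0.770104, PV = 14.246923
  t = 3.5000: CF_t = 18.500000, DF = 0.737294, PV = 13.639945
  t = 4.0000: CF_t = 18.500000, DF = 0.705883, PV = 13.058827
  t = 4.5000: CF_t = 18.500000, DF = 0.675809, PV = 12.502467
  t = 5.0000: CF_t = 1018.500000, DF = 0.647017, PV = 658.986610
Price P = sum_t PV_t = 793.762624
Convexity numerator sum_t t*(t + 1/m) * CF_t / (1+y/m)^(m*t + 2):
  t = 0.5000: term = 8.117390
  t = 1.0000: term = 23.314667
  t = 1.5000: term = 44.642732
  t = 2.0000: term = 71.234613
  t = 2.5000: term = 102.299587
  t = 3.0000: term = 137.117685
  t = 3.5000: term = 175.034543
  t = 4.0000: term = 215.456594
  t = 4.5000: term = 257.846570
  t = 5.0000: term = 16610.870612
Convexity = (1/P) * sum = 17645.934993 / 793.762624 = 22.230746


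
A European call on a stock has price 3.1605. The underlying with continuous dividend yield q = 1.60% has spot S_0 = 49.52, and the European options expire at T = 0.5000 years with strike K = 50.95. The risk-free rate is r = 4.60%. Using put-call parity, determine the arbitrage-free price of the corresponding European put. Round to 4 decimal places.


Put-call parity: C - P = S_0 * exp(-qT) - K * exp(-rT).
S_0 * exp(-qT) = 49.5200 * 0.99203191 = 49.12542042
K * exp(-rT) = 50.9500 * 0.97726248 = 49.79152355
P = C - S*exp(-qT) + K*exp(-rT)
P = 3.1605 - 49.12542042 + 49.79152355 = 3.8266

Answer: Put price = 3.8266


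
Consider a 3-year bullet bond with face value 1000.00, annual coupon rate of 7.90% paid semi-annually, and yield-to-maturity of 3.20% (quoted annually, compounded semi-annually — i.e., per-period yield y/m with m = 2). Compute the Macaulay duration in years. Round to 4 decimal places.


Coupon per period c = face * coupon_rate / m = 39.500000
Periods per year m = 2; per-period yield y/m = 0.016000
Number of cashflows N = 6
Cashflows (t years, CF_t, discount factor 1/(1+y/m)^(m*t), PV):
  t = 0.5000: CF_t = 39.500000, DF = 0.984252, PV = 38.877953
  t = 1.0000: CF_t = 39.500000, DF = 0.968752, PV = 38.265702
  t = 1.5000: CF_t = 39.500000, DF = 0.953496, PV = 37.663092
  t = 2.0000: CF_t = 39.500000, DF = 0.938480, PV = 37.069972
  t = 2.5000: CF_t = 39.500000, DF = 0.923701, PV = 36.486193
  t = 3.0000: CF_t = 1039.500000, DF = 0.909155, PV = 945.066233
Price P = sum_t PV_t = 1133.429145
Macaulay numerator sum_t t * PV_t:
  t * PV_t at t = 0.5000: 19.438976
  t * PV_t at t = 1.0000: 38.265702
  t * PV_t at t = 1.5000: 56.494638
  t * PV_t at t = 2.0000: 74.139945
  t * PV_t at t = 2.5000: 91.215484
  t * PV_t at t = 3.0000: 2835.198698
Macaulay duration D = (sum_t t * PV_t) / P = 3114.753442 / 1133.429145 = 2.748080

Answer: Macaulay duration = 2.7481 years


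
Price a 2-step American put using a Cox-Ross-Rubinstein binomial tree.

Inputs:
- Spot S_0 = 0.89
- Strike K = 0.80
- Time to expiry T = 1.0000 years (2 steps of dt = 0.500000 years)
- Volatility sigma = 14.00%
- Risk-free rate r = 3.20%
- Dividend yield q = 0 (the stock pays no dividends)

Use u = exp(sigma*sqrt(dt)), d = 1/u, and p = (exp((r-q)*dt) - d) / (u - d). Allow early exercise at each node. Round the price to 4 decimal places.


Answer: Price = V(0,0) = 0.0133

Derivation:
dt = T/N = 0.500000
u = exp(sigma*sqrt(dt)) = 1.104061; d = 1/u = 0.905747
p = (exp((r-q)*dt) - d) / (u - d) = 0.556601
Discount per step: exp(-r*dt) = 0.984127
Stock lattice S(k, i) with i counting down-moves:
  k=0: S(0,0) = 0.8900
  k=1: S(1,0) = 0.9826; S(1,1) = 0.8061
  k=2: S(2,0) = 1.0849; S(2,1) = 0.8900; S(2,2) = 0.7301
Terminal payoffs V(N, i) = max(K - S_T, 0):
  V(2,0) = 0.000000; V(2,1) = 0.000000; V(2,2) = 0.069863
Backward induction: V(k, i) = exp(-r*dt) * [p * V(k+1, i) + (1-p) * V(k+1, i+1)]; then take max(V_cont, immediate exercise) for American.
  V(1,0) = exp(-r*dt) * [p*0.000000 + (1-p)*0.000000] = 0.000000; exercise = 0.000000; V(1,0) = max -> 0.000000
  V(1,1) = exp(-r*dt) * [p*0.000000 + (1-p)*0.069863] = 0.030486; exercise = 0.000000; V(1,1) = max -> 0.030486
  V(0,0) = exp(-r*dt) * [p*0.000000 + (1-p)*0.030486] = 0.013303; exercise = 0.000000; V(0,0) = max -> 0.013303


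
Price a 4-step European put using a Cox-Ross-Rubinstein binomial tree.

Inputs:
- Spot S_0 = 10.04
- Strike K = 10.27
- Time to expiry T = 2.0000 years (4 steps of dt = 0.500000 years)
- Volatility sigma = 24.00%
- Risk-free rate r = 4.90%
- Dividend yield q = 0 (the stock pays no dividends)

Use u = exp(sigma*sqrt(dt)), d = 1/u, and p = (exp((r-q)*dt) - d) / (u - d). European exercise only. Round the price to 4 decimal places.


dt = T/N = 0.500000
u = exp(sigma*sqrt(dt)) = 1.184956; d = 1/u = 0.843913
p = (exp((r-q)*dt) - d) / (u - d) = 0.530401
Discount per step: exp(-r*dt) = 0.975798
Stock lattice S(k, i) with i counting down-moves:
  k=0: S(0,0) = 10.0400
  k=1: S(1,0) = 11.8970; S(1,1) = 8.4729
  k=2: S(2,0) = 14.0974; S(2,1) = 10.0400; S(2,2) = 7.1504
  k=3: S(3,0) = 16.7048; S(3,1) = 11.8970; S(3,2) = 8.4729; S(3,3) = 6.0343
  k=4: S(4,0) = 19.7944; S(4,1) = 14.0974; S(4,2) = 10.0400; S(4,3) = 7.1504; S(4,4) = 5.0924
Terminal payoffs V(N, i) = max(K - S_T, 0):
  V(4,0) = 0.000000; V(4,1) = 0.000000; V(4,2) = 0.230000; V(4,3) = 3.119617; V(4,4) = 5.177573
Backward induction: V(k, i) = exp(-r*dt) * [p * V(k+1, i) + (1-p) * V(k+1, i+1)].
  V(3,0) = exp(-r*dt) * [p*0.000000 + (1-p)*0.000000] = 0.000000
  V(3,1) = exp(-r*dt) * [p*0.000000 + (1-p)*0.230000] = 0.105394
  V(3,2) = exp(-r*dt) * [p*0.230000 + (1-p)*3.119617] = 1.548554
  V(3,3) = exp(-r*dt) * [p*3.119617 + (1-p)*5.177573] = 3.987140
  V(2,0) = exp(-r*dt) * [p*0.000000 + (1-p)*0.105394] = 0.048295
  V(2,1) = exp(-r*dt) * [p*0.105394 + (1-p)*1.548554] = 0.764148
  V(2,2) = exp(-r*dt) * [p*1.548554 + (1-p)*3.987140] = 2.628518
  V(1,0) = exp(-r*dt) * [p*0.048295 + (1-p)*0.764148] = 0.375154
  V(1,1) = exp(-r*dt) * [p*0.764148 + (1-p)*2.628518] = 1.599971
  V(0,0) = exp(-r*dt) * [p*0.375154 + (1-p)*1.599971] = 0.927327

Answer: Price = V(0,0) = 0.9273


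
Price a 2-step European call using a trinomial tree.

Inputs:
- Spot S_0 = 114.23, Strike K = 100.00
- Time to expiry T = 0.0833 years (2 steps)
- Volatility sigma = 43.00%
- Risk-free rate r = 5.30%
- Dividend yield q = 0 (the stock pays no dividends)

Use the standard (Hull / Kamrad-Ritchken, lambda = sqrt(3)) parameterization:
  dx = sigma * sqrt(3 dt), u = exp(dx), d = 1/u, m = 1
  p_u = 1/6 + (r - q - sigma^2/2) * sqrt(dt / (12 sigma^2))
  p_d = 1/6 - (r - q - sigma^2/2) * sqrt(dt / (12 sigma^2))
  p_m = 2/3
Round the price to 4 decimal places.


Answer: Price = V(0,0) = 15.5623

Derivation:
dt = T/N = 0.041650; dx = sigma*sqrt(3*dt) = 0.151998
u = exp(dx) = 1.164157; d = 1/u = 0.858990
p_u = 0.161262, p_m = 0.666667, p_d = 0.172072
Discount per step: exp(-r*dt) = 0.997795
Stock lattice S(k, j) with j the centered position index:
  k=0: S(0,+0) = 114.2300
  k=1: S(1,-1) = 98.1225; S(1,+0) = 114.2300; S(1,+1) = 132.9817
  k=2: S(2,-2) = 84.2863; S(2,-1) = 98.1225; S(2,+0) = 114.2300; S(2,+1) = 132.9817; S(2,+2) = 154.8116
Terminal payoffs V(N, j) = max(S_T - K, 0):
  V(2,-2) = 0.000000; V(2,-1) = 0.000000; V(2,+0) = 14.230000; V(2,+1) = 32.981698; V(2,+2) = 54.811625
Backward induction: V(k, j) = exp(-r*dt) * [p_u * V(k+1, j+1) + p_m * V(k+1, j) + p_d * V(k+1, j-1)]
  V(1,-1) = exp(-r*dt) * [p_u*14.230000 + p_m*0.000000 + p_d*0.000000] = 2.289694
  V(1,+0) = exp(-r*dt) * [p_u*32.981698 + p_m*14.230000 + p_d*0.000000] = 14.772704
  V(1,+1) = exp(-r*dt) * [p_u*54.811625 + p_m*32.981698 + p_d*14.230000] = 33.202020
  V(0,+0) = exp(-r*dt) * [p_u*33.202020 + p_m*14.772704 + p_d*2.289694] = 15.562283


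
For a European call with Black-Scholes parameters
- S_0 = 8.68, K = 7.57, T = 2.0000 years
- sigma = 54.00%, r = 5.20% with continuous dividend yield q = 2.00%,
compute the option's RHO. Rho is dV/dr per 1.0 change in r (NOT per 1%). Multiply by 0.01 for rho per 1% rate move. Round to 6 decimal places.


d1 = 0.6448138966; d2 = -0.1188614271
phi(d1) = 0.3240585681; exp(-qT) = 0.9607894392; exp(-rT) = 0.9012252974
N(d2) = 0.4526925709
Rho = K*T*exp(-rT)*N(d2) = 7.5700 * 2.0000 * 0.9012252974 * 0.4526925709 = 6.176787

Answer: Rho = 6.176787


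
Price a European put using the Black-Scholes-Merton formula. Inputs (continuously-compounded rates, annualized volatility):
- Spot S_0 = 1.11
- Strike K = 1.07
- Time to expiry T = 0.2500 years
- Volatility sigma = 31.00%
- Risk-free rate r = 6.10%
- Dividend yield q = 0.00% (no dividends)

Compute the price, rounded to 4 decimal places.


Answer: Price = 0.0424

Derivation:
d1 = (ln(S/K) + (r - q + 0.5*sigma^2) * T) / (sigma * sqrt(T)) = 0.41267011
d2 = d1 - sigma * sqrt(T) = 0.25767011
exp(-rT) = 0.98486569; exp(-qT) = 1.00000000
P = K * exp(-rT) * N(-d2) - S_0 * exp(-qT) * N(-d1)
N(-d1) = 0.33992416; N(-d2) = 0.39833076
P = 1.0700 * 0.98486569 * 0.39833076 - 1.1100 * 1.00000000 * 0.33992416 = 0.0424


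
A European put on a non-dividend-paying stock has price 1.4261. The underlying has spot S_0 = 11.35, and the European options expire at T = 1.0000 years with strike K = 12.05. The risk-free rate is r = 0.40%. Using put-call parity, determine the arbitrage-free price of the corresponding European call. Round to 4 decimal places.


Put-call parity: C - P = S_0 * exp(-qT) - K * exp(-rT).
S_0 * exp(-qT) = 11.3500 * 1.00000000 = 11.35000000
K * exp(-rT) = 12.0500 * 0.99600799 = 12.00189627
C = P + S*exp(-qT) - K*exp(-rT)
C = 1.4261 + 11.35000000 - 12.00189627 = 0.7742

Answer: Call price = 0.7742


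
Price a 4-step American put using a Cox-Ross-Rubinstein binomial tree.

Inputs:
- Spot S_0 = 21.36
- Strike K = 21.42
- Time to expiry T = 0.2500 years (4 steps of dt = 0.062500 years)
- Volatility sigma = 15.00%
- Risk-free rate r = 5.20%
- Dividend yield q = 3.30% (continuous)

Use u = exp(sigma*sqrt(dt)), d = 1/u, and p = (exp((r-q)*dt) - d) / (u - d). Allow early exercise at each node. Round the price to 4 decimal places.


Answer: Price = V(0,0) = 0.6059

Derivation:
dt = T/N = 0.062500
u = exp(sigma*sqrt(dt)) = 1.038212; d = 1/u = 0.963194
p = (exp((r-q)*dt) - d) / (u - d) = 0.506465
Discount per step: exp(-r*dt) = 0.996755
Stock lattice S(k, i) with i counting down-moves:
  k=0: S(0,0) = 21.3600
  k=1: S(1,0) = 22.1762; S(1,1) = 20.5738
  k=2: S(2,0) = 23.0236; S(2,1) = 21.3600; S(2,2) = 19.8166
  k=3: S(3,0) = 23.9034; S(3,1) = 22.1762; S(3,2) = 20.5738; S(3,3) = 19.0872
  k=4: S(4,0) = 24.8168; S(4,1) = 23.0236; S(4,2) = 21.3600; S(4,3) = 19.8166; S(4,4) = 18.3847
Terminal payoffs V(N, i) = max(K - S_T, 0):
  V(4,0) = 0.000000; V(4,1) = 0.000000; V(4,2) = 0.060000; V(4,3) = 1.603399; V(4,4) = 3.035278
Backward induction: V(k, i) = exp(-r*dt) * [p * V(k+1, i) + (1-p) * V(k+1, i+1)]; then take max(V_cont, immediate exercise) for American.
  V(3,0) = exp(-r*dt) * [p*0.000000 + (1-p)*0.000000] = 0.000000; exercise = 0.000000; V(3,0) = max -> 0.000000
  V(3,1) = exp(-r*dt) * [p*0.000000 + (1-p)*0.060000] = 0.029516; exercise = 0.000000; V(3,1) = max -> 0.029516
  V(3,2) = exp(-r*dt) * [p*0.060000 + (1-p)*1.603399] = 0.819055; exercise = 0.846167; V(3,2) = max -> 0.846167
  V(3,3) = exp(-r*dt) * [p*1.603399 + (1-p)*3.035278] = 2.302586; exercise = 2.332761; V(3,3) = max -> 2.332761
  V(2,0) = exp(-r*dt) * [p*0.000000 + (1-p)*0.029516] = 0.014520; exercise = 0.000000; V(2,0) = max -> 0.014520
  V(2,1) = exp(-r*dt) * [p*0.029516 + (1-p)*0.846167] = 0.431158; exercise = 0.060000; V(2,1) = max -> 0.431158
  V(2,2) = exp(-r*dt) * [p*0.846167 + (1-p)*2.332761] = 1.574727; exercise = 1.603399; V(2,2) = max -> 1.603399
  V(1,0) = exp(-r*dt) * [p*0.014520 + (1-p)*0.431158] = 0.219431; exercise = 0.000000; V(1,0) = max -> 0.219431
  V(1,1) = exp(-r*dt) * [p*0.431158 + (1-p)*1.603399] = 1.006424; exercise = 0.846167; V(1,1) = max -> 1.006424
  V(0,0) = exp(-r*dt) * [p*0.219431 + (1-p)*1.006424] = 0.605867; exercise = 0.060000; V(0,0) = max -> 0.605867


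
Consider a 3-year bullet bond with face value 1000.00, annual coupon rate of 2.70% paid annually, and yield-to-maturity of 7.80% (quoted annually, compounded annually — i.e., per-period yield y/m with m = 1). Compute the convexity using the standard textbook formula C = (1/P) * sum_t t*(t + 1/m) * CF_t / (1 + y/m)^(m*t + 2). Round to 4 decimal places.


Answer: Convexity = 9.9398

Derivation:
Coupon per period c = face * coupon_rate / m = 27.000000
Periods per year m = 1; per-period yield y/m = 0.078000
Number of cashflows N = 3
Cashflows (t years, CF_t, discount factor 1/(1+y/m)^(m*t), PV):
  t = 1.0000: CF_t = 27.000000, DF = 0.927644, PV = 25.046382
  t = 2.0000: CF_t = 27.000000, DF = 0.860523, PV = 23.234121
  t = 3.0000: CF_t = 1027.000000, DF = 0.798259, PV = 819.811792
Price P = sum_t PV_t = 868.092295
Convexity numerator sum_t t*(t + 1/m) * CF_t / (1+y/m)^(m*t + 2):
  t = 1.0000: term = 43.105975
  t = 2.0000: term = 119.960971
  t = 3.0000: term = 8465.602752
Convexity = (1/P) * sum = 8628.669699 / 868.092295 = 9.939807


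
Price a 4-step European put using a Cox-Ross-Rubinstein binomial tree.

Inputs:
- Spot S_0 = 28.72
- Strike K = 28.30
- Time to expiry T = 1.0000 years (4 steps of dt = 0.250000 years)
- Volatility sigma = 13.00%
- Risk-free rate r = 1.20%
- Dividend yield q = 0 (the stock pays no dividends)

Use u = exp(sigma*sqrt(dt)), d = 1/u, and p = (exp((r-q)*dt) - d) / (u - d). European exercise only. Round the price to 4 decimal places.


Answer: Price = V(0,0) = 1.0999

Derivation:
dt = T/N = 0.250000
u = exp(sigma*sqrt(dt)) = 1.067159; d = 1/u = 0.937067
p = (exp((r-q)*dt) - d) / (u - d) = 0.506851
Discount per step: exp(-r*dt) = 0.997004
Stock lattice S(k, i) with i counting down-moves:
  k=0: S(0,0) = 28.7200
  k=1: S(1,0) = 30.6488; S(1,1) = 26.9126
  k=2: S(2,0) = 32.7072; S(2,1) = 28.7200; S(2,2) = 25.2189
  k=3: S(3,0) = 34.9037; S(3,1) = 30.6488; S(3,2) = 26.9126; S(3,3) = 23.6318
  k=4: S(4,0) = 37.2478; S(4,1) = 32.7072; S(4,2) = 28.7200; S(4,3) = 25.2189; S(4,4) = 22.1446
Terminal payoffs V(N, i) = max(K - S_T, 0):
  V(4,0) = 0.000000; V(4,1) = 0.000000; V(4,2) = 0.000000; V(4,3) = 3.081099; V(4,4) = 6.155398
Backward induction: V(k, i) = exp(-r*dt) * [p * V(k+1, i) + (1-p) * V(k+1, i+1)].
  V(3,0) = exp(-r*dt) * [p*0.000000 + (1-p)*0.000000] = 0.000000
  V(3,1) = exp(-r*dt) * [p*0.000000 + (1-p)*0.000000] = 0.000000
  V(3,2) = exp(-r*dt) * [p*0.000000 + (1-p)*3.081099] = 1.514889
  V(3,3) = exp(-r*dt) * [p*3.081099 + (1-p)*6.155398] = 4.583416
  V(2,0) = exp(-r*dt) * [p*0.000000 + (1-p)*0.000000] = 0.000000
  V(2,1) = exp(-r*dt) * [p*0.000000 + (1-p)*1.514889] = 0.744828
  V(2,2) = exp(-r*dt) * [p*1.514889 + (1-p)*4.583416] = 3.019059
  V(1,0) = exp(-r*dt) * [p*0.000000 + (1-p)*0.744828] = 0.366211
  V(1,1) = exp(-r*dt) * [p*0.744828 + (1-p)*3.019059] = 1.860772
  V(0,0) = exp(-r*dt) * [p*0.366211 + (1-p)*1.860772] = 1.099948


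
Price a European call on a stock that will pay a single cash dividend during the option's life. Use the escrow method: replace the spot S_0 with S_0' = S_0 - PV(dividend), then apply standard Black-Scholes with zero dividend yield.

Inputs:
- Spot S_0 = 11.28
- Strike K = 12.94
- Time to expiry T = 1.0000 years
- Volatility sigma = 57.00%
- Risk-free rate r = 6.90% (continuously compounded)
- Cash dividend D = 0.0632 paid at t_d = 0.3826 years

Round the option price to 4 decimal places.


Answer: Price = 2.2051

Derivation:
PV(D) = D * exp(-r * t_d) = 0.0632 * 0.97394602 = 0.06155339
S_0' = S_0 - PV(D) = 11.2800 - 0.06155339 = 11.21844661
d1 = (ln(S_0'/K) + (r + sigma^2/2)*T) / (sigma*sqrt(T)) = 0.15558974
d2 = d1 - sigma*sqrt(T) = -0.41441026
exp(-rT) = 0.93332668
N(d1) = 0.56182179; N(d2) = 0.33928684
C = S_0' * N(d1) - K * exp(-rT) * N(d2) = 11.21844661 * 0.56182179 - 12.9400 * 0.93332668 * 0.33928684 = 2.2051


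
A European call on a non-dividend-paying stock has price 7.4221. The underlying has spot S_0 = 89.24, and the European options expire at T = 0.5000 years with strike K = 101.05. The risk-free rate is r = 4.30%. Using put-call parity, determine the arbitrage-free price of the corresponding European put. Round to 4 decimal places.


Answer: Put price = 17.0827

Derivation:
Put-call parity: C - P = S_0 * exp(-qT) - K * exp(-rT).
S_0 * exp(-qT) = 89.2400 * 1.00000000 = 89.24000000
K * exp(-rT) = 101.0500 * 0.97872948 = 98.90061370
P = C - S*exp(-qT) + K*exp(-rT)
P = 7.4221 - 89.24000000 + 98.90061370 = 17.0827


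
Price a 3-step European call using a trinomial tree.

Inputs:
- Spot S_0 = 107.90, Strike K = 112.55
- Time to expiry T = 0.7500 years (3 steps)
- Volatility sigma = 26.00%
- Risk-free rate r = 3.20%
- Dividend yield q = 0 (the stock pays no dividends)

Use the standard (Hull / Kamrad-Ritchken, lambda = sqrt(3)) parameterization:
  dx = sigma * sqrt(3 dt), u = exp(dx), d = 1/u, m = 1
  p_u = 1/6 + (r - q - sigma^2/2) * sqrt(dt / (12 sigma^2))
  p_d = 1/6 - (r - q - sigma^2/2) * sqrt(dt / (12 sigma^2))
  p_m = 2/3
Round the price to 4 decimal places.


dt = T/N = 0.250000; dx = sigma*sqrt(3*dt) = 0.225167
u = exp(dx) = 1.252531; d = 1/u = 0.798383
p_u = 0.165667, p_m = 0.666667, p_d = 0.167666
Discount per step: exp(-r*dt) = 0.992032
Stock lattice S(k, j) with j the centered position index:
  k=0: S(0,+0) = 107.9000
  k=1: S(1,-1) = 86.1455; S(1,+0) = 107.9000; S(1,+1) = 135.1481
  k=2: S(2,-2) = 68.7772; S(2,-1) = 86.1455; S(2,+0) = 107.9000; S(2,+1) = 135.1481; S(2,+2) = 169.2773
  k=3: S(3,-3) = 54.9105; S(3,-2) = 68.7772; S(3,-1) = 86.1455; S(3,+0) = 107.9000; S(3,+1) = 135.1481; S(3,+2) = 169.2773; S(3,+3) = 212.0251
Terminal payoffs V(N, j) = max(S_T - K, 0):
  V(3,-3) = 0.000000; V(3,-2) = 0.000000; V(3,-1) = 0.000000; V(3,+0) = 0.000000; V(3,+1) = 22.598136; V(3,+2) = 56.727280; V(3,+3) = 99.475105
Backward induction: V(k, j) = exp(-r*dt) * [p_u * V(k+1, j+1) + p_m * V(k+1, j) + p_d * V(k+1, j-1)]
  V(2,-2) = exp(-r*dt) * [p_u*0.000000 + p_m*0.000000 + p_d*0.000000] = 0.000000
  V(2,-1) = exp(-r*dt) * [p_u*0.000000 + p_m*0.000000 + p_d*0.000000] = 0.000000
  V(2,+0) = exp(-r*dt) * [p_u*22.598136 + p_m*0.000000 + p_d*0.000000] = 3.713944
  V(2,+1) = exp(-r*dt) * [p_u*56.727280 + p_m*22.598136 + p_d*0.000000] = 24.268360
  V(2,+2) = exp(-r*dt) * [p_u*99.475105 + p_m*56.727280 + p_d*22.598136] = 57.624065
  V(1,-1) = exp(-r*dt) * [p_u*3.713944 + p_m*0.000000 + p_d*0.000000] = 0.610377
  V(1,+0) = exp(-r*dt) * [p_u*24.268360 + p_m*3.713944 + p_d*0.000000] = 6.444675
  V(1,+1) = exp(-r*dt) * [p_u*57.624065 + p_m*24.268360 + p_d*3.713944] = 26.138094
  V(0,+0) = exp(-r*dt) * [p_u*26.138094 + p_m*6.444675 + p_d*0.610377] = 8.659466

Answer: Price = V(0,0) = 8.6595


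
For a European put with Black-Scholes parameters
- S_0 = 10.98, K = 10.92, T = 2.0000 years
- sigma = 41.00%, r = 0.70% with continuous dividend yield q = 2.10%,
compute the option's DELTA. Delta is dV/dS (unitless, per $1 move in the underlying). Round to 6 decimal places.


d1 = 0.2510737255; d2 = -0.3287538351
phi(d1) = 0.3865641140; exp(-qT) = 0.9588697806; exp(-rT) = 0.9860975443
N(-d1) = 0.4008785547
Delta = -exp(-qT) * N(-d1) = -0.9588697806 * 0.4008785547 = -0.384390

Answer: Delta = -0.384390


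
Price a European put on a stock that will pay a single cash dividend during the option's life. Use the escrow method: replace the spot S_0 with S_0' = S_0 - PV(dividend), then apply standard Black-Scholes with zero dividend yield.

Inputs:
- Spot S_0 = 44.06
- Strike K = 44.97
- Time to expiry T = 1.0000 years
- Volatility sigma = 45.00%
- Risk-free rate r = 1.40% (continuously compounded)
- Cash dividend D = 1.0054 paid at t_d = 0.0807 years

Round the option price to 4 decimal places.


PV(D) = D * exp(-r * t_d) = 1.0054 * 0.99887084 = 1.00426474
S_0' = S_0 - PV(D) = 44.0600 - 1.00426474 = 43.05573526
d1 = (ln(S_0'/K) + (r + sigma^2/2)*T) / (sigma*sqrt(T)) = 0.15944410
d2 = d1 - sigma*sqrt(T) = -0.29055590
exp(-rT) = 0.98609754
N(-d1) = 0.43665950; N(-d2) = 0.61430450
P = K * exp(-rT) * N(-d2) - S_0' * N(-d1) = 44.9700 * 0.98609754 * 0.61430450 - 43.05573526 * 0.43665950 = 8.4405

Answer: Price = 8.4405


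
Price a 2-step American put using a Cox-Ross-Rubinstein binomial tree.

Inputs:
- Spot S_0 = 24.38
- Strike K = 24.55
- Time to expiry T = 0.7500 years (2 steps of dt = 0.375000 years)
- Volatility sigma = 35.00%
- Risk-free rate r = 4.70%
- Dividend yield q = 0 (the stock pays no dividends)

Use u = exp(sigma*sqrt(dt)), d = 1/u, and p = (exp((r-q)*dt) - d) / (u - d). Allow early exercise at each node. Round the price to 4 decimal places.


dt = T/N = 0.375000
u = exp(sigma*sqrt(dt)) = 1.239032; d = 1/u = 0.807082
p = (exp((r-q)*dt) - d) / (u - d) = 0.487787
Discount per step: exp(-r*dt) = 0.982529
Stock lattice S(k, i) with i counting down-moves:
  k=0: S(0,0) = 24.3800
  k=1: S(1,0) = 30.2076; S(1,1) = 19.6767
  k=2: S(2,0) = 37.4282; S(2,1) = 24.3800; S(2,2) = 15.8807
Terminal payoffs V(N, i) = max(K - S_T, 0):
  V(2,0) = 0.000000; V(2,1) = 0.170000; V(2,2) = 8.669334
Backward induction: V(k, i) = exp(-r*dt) * [p * V(k+1, i) + (1-p) * V(k+1, i+1)]; then take max(V_cont, immediate exercise) for American.
  V(1,0) = exp(-r*dt) * [p*0.000000 + (1-p)*0.170000] = 0.085555; exercise = 0.000000; V(1,0) = max -> 0.085555
  V(1,1) = exp(-r*dt) * [p*0.170000 + (1-p)*8.669334] = 4.444445; exercise = 4.873348; V(1,1) = max -> 4.873348
  V(0,0) = exp(-r*dt) * [p*0.085555 + (1-p)*4.873348] = 2.493587; exercise = 0.170000; V(0,0) = max -> 2.493587

Answer: Price = V(0,0) = 2.4936


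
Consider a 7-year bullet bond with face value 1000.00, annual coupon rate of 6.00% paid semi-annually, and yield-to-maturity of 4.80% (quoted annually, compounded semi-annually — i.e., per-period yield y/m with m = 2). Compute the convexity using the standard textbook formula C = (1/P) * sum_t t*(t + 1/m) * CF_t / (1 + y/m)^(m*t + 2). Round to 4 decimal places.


Answer: Convexity = 39.3643

Derivation:
Coupon per period c = face * coupon_rate / m = 30.000000
Periods per year m = 2; per-period yield y/m = 0.024000
Number of cashflows N = 14
Cashflows (t years, CF_t, discount factor 1/(1+y/m)^(m*t), PV):
  t = 0.5000: CF_t = 30.000000, DF = 0.976562, PV = 29.296875
  t = 1.0000: CF_t = 30.000000, DF = 0.953674, PV = 28.610229
  t = 1.5000: CF_t = 30.000000, DF = 0.931323, PV = 27.939677
  t = 2.0000: CF_t = 30.000000, DF = 0.909495, PV = 27.284841
  t = 2.5000: CF_t = 30.000000, DF = 0.888178, PV = 26.645353
  t = 3.0000: CF_t = 30.000000, DF = 0.867362, PV = 26.020852
  t = 3.5000: CF_t = 30.000000, DF = 0.847033, PV = 25.410988
  t = 4.0000: CF_t = 30.000000, DF = 0.827181, PV = 24.815418
  t = 4.5000: CF_t = 30.000000, DF = 0.807794, PV = 24.233807
  t = 5.0000: CF_t = 30.000000, DF = 0.788861, PV = 23.665827
  t = 5.5000: CF_t = 30.000000, DF = 0.770372, PV = 23.111159
  t = 6.0000: CF_t = 30.000000, DF = 0.752316, PV = 22.569492
  t = 6.5000: CF_t = 30.000000, DF = 0.734684, PV = 22.040519
  t = 7.0000: CF_t = 1030.000000, DF = 0.717465, PV = 738.988758
Price P = sum_t PV_t = 1070.633797
Convexity numerator sum_t t*(t + 1/m) * CF_t / (1+y/m)^(m*t + 2):
  t = 0.5000: term = 13.969839
  t = 1.0000: term = 40.927262
  t = 1.5000: term = 79.936058
  t = 2.0000: term = 130.104261
  t = 2.5000: term = 190.582413
  t = 3.0000: term = 260.561893
  t = 3.5000: term = 339.273298
  t = 4.0000: term = 425.984889
  t = 4.5000: term = 520.001085
  t = 5.0000: term = 620.661017
  t = 5.5000: term = 727.337130
  t = 6.0000: term = 839.433832
  t = 6.5000: term = 956.386202
  t = 7.0000: term = 36999.616435
Convexity = (1/P) * sum = 42144.775612 / 1070.633797 = 39.364324


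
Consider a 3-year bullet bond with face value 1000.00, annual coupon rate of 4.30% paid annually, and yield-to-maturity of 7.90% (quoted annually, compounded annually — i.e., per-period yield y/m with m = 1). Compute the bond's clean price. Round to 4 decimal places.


Answer: Price = 907.0568

Derivation:
Coupon per period c = face * coupon_rate / m = 43.000000
Periods per year m = 1; per-period yield y/m = 0.079000
Number of cashflows N = 3
Cashflows (t years, CF_t, discount factor 1/(1+y/m)^(m*t), PV):
  t = 1.0000: CF_t = 43.000000, DF = 0.926784, PV = 39.851715
  t = 2.0000: CF_t = 43.000000, DF = 0.858929, PV = 36.933934
  t = 3.0000: CF_t = 1043.000000, DF = 0.796041, PV = 830.271201
Price P = sum_t PV_t = 907.056850


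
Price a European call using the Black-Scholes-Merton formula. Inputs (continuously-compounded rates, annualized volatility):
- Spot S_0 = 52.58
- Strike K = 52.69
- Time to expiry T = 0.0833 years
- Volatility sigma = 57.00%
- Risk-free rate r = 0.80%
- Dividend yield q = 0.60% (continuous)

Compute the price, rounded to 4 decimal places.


Answer: Price = 3.3982

Derivation:
d1 = (ln(S/K) + (r - q + 0.5*sigma^2) * T) / (sigma * sqrt(T)) = 0.07056522
d2 = d1 - sigma * sqrt(T) = -0.09394669
exp(-rT) = 0.99933382; exp(-qT) = 0.99950032
C = S_0 * exp(-qT) * N(d1) - K * exp(-rT) * N(d2)
N(d1) = 0.52812811; N(d2) = 0.46257575
C = 52.5800 * 0.99950032 * 0.52812811 - 52.6900 * 0.99933382 * 0.46257575 = 3.3982


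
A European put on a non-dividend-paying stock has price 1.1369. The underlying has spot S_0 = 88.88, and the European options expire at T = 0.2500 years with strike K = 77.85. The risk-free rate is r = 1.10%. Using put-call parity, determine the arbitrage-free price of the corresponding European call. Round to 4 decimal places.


Answer: Call price = 12.3807

Derivation:
Put-call parity: C - P = S_0 * exp(-qT) - K * exp(-rT).
S_0 * exp(-qT) = 88.8800 * 1.00000000 = 88.88000000
K * exp(-rT) = 77.8500 * 0.99725378 = 77.63620660
C = P + S*exp(-qT) - K*exp(-rT)
C = 1.1369 + 88.88000000 - 77.63620660 = 12.3807


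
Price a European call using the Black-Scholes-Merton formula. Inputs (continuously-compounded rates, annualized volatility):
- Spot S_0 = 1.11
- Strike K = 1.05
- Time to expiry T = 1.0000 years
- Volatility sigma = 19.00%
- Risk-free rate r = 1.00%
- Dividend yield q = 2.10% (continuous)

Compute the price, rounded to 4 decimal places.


d1 = (ln(S/K) + (r - q + 0.5*sigma^2) * T) / (sigma * sqrt(T)) = 0.32957816
d2 = d1 - sigma * sqrt(T) = 0.13957816
exp(-rT) = 0.99004983; exp(-qT) = 0.97921896
C = S_0 * exp(-qT) * N(d1) - K * exp(-rT) * N(d2)
N(d1) = 0.62914064; N(d2) = 0.55550335
C = 1.1100 * 0.97921896 * 0.62914064 - 1.0500 * 0.99004983 * 0.55550335 = 0.1064

Answer: Price = 0.1064


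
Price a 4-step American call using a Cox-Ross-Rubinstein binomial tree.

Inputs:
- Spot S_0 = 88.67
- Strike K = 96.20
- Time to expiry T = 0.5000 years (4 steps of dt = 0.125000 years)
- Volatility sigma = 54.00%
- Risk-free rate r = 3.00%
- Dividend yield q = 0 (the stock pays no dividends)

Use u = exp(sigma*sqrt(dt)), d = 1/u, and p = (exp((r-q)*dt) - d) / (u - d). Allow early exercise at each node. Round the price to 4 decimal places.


dt = T/N = 0.125000
u = exp(sigma*sqrt(dt)) = 1.210361; d = 1/u = 0.826200
p = (exp((r-q)*dt) - d) / (u - d) = 0.462195
Discount per step: exp(-r*dt) = 0.996257
Stock lattice S(k, i) with i counting down-moves:
  k=0: S(0,0) = 88.6700
  k=1: S(1,0) = 107.3227; S(1,1) = 73.2591
  k=2: S(2,0) = 129.8993; S(2,1) = 88.6700; S(2,2) = 60.5267
  k=3: S(3,0) = 157.2250; S(3,1) = 107.3227; S(3,2) = 73.2591; S(3,3) = 50.0071
  k=4: S(4,0) = 190.2991; S(4,1) = 129.8993; S(4,2) = 88.6700; S(4,3) = 60.5267; S(4,4) = 41.3159
Terminal payoffs V(N, i) = max(S_T - K, 0):
  V(4,0) = 94.099079; V(4,1) = 33.699266; V(4,2) = 0.000000; V(4,3) = 0.000000; V(4,4) = 0.000000
Backward induction: V(k, i) = exp(-r*dt) * [p * V(k+1, i) + (1-p) * V(k+1, i+1)]; then take max(V_cont, immediate exercise) for American.
  V(3,0) = exp(-r*dt) * [p*94.099079 + (1-p)*33.699266] = 61.385107; exercise = 61.025032; V(3,0) = max -> 61.385107
  V(3,1) = exp(-r*dt) * [p*33.699266 + (1-p)*0.000000] = 15.517319; exercise = 11.122728; V(3,1) = max -> 15.517319
  V(3,2) = exp(-r*dt) * [p*0.000000 + (1-p)*0.000000] = 0.000000; exercise = 0.000000; V(3,2) = max -> 0.000000
  V(3,3) = exp(-r*dt) * [p*0.000000 + (1-p)*0.000000] = 0.000000; exercise = 0.000000; V(3,3) = max -> 0.000000
  V(2,0) = exp(-r*dt) * [p*61.385107 + (1-p)*15.517319] = 36.579731; exercise = 33.699266; V(2,0) = max -> 36.579731
  V(2,1) = exp(-r*dt) * [p*15.517319 + (1-p)*0.000000] = 7.145176; exercise = 0.000000; V(2,1) = max -> 7.145176
  V(2,2) = exp(-r*dt) * [p*0.000000 + (1-p)*0.000000] = 0.000000; exercise = 0.000000; V(2,2) = max -> 0.000000
  V(1,0) = exp(-r*dt) * [p*36.579731 + (1-p)*7.145176] = 20.672003; exercise = 11.122728; V(1,0) = max -> 20.672003
  V(1,1) = exp(-r*dt) * [p*7.145176 + (1-p)*0.000000] = 3.290101; exercise = 0.000000; V(1,1) = max -> 3.290101
  V(0,0) = exp(-r*dt) * [p*20.672003 + (1-p)*3.290101] = 11.281537; exercise = 0.000000; V(0,0) = max -> 11.281537

Answer: Price = V(0,0) = 11.2815


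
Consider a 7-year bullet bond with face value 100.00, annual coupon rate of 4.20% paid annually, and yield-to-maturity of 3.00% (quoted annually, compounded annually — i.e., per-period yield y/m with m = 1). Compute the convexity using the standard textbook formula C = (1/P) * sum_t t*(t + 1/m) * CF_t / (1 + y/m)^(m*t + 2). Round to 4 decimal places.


Answer: Convexity = 45.1988

Derivation:
Coupon per period c = face * coupon_rate / m = 4.200000
Periods per year m = 1; per-period yield y/m = 0.030000
Number of cashflows N = 7
Cashflows (t years, CF_t, discount factor 1/(1+y/m)^(m*t), PV):
  t = 1.0000: CF_t = 4.200000, DF = 0.970874, PV = 4.077670
  t = 2.0000: CF_t = 4.200000, DF = 0.942596, PV = 3.958903
  t = 3.0000: CF_t = 4.200000, DF = 0.915142, PV = 3.843595
  t = 4.0000: CF_t = 4.200000, DF = 0.888487, PV = 3.731646
  t = 5.0000: CF_t = 4.200000, DF = 0.862609, PV = 3.622957
  t = 6.0000: CF_t = 4.200000, DF = 0.837484, PV = 3.517434
  t = 7.0000: CF_t = 104.200000, DF = 0.813092, PV = 84.724135
Price P = sum_t PV_t = 107.476340
Convexity numerator sum_t t*(t + 1/m) * CF_t / (1+y/m)^(m*t + 2):
  t = 1.0000: term = 7.687190
  t = 2.0000: term = 22.389874
  t = 3.0000: term = 43.475483
  t = 4.0000: term = 70.348678
  t = 5.0000: term = 102.449530
  t = 6.0000: term = 139.251789
  t = 7.0000: term = 4472.194917
Convexity = (1/P) * sum = 4857.797460 / 107.476340 = 45.198762


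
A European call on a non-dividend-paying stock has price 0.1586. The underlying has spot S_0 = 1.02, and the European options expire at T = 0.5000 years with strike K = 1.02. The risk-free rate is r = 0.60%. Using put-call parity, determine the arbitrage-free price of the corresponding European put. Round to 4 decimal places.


Answer: Put price = 0.1555

Derivation:
Put-call parity: C - P = S_0 * exp(-qT) - K * exp(-rT).
S_0 * exp(-qT) = 1.0200 * 1.00000000 = 1.02000000
K * exp(-rT) = 1.0200 * 0.99700450 = 1.01694459
P = C - S*exp(-qT) + K*exp(-rT)
P = 0.1586 - 1.02000000 + 1.01694459 = 0.1555


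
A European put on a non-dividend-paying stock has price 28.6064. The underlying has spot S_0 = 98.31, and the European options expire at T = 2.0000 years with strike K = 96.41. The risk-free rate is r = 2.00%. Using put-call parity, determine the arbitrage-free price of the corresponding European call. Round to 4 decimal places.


Put-call parity: C - P = S_0 * exp(-qT) - K * exp(-rT).
S_0 * exp(-qT) = 98.3100 * 1.00000000 = 98.31000000
K * exp(-rT) = 96.4100 * 0.96078944 = 92.62970983
C = P + S*exp(-qT) - K*exp(-rT)
C = 28.6064 + 98.31000000 - 92.62970983 = 34.2867

Answer: Call price = 34.2867


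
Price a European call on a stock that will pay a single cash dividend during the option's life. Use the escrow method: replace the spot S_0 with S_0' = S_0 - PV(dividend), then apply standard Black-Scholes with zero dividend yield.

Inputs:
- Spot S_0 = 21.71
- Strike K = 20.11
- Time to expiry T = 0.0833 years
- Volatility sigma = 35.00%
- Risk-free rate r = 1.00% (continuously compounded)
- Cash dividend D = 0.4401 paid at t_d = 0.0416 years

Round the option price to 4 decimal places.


PV(D) = D * exp(-r * t_d) = 0.4401 * 0.99958409 = 0.43991696
S_0' = S_0 - PV(D) = 21.7100 - 0.43991696 = 21.27008304
d1 = (ln(S_0'/K) + (r + sigma^2/2)*T) / (sigma*sqrt(T)) = 0.61395621
d2 = d1 - sigma*sqrt(T) = 0.51294012
exp(-rT) = 0.99916735
N(d1) = 0.73037787; N(d2) = 0.69600340
C = S_0' * N(d1) - K * exp(-rT) * N(d2) = 21.27008304 * 0.73037787 - 20.1100 * 0.99916735 * 0.69600340 = 1.5502

Answer: Price = 1.5502


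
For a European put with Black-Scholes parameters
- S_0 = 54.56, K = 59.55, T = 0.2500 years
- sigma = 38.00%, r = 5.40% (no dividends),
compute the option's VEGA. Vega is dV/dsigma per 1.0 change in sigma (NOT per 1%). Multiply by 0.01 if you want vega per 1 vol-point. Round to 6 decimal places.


Answer: Vega = 10.421117

Derivation:
d1 = -0.2945541172; d2 = -0.4845541172
phi(d1) = 0.3820057580; exp(-qT) = 1.0000000000; exp(-rT) = 0.9865907163
Vega = S * exp(-qT) * phi(d1) * sqrt(T) = 54.5600 * 1.0000000000 * 0.3820057580 * 0.5000000000 = 10.421117


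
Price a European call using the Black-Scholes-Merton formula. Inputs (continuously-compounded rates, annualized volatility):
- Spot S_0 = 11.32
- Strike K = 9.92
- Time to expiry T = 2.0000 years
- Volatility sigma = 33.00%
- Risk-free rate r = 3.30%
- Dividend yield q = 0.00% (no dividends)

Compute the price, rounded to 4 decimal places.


Answer: Price = 3.0827

Derivation:
d1 = (ln(S/K) + (r - q + 0.5*sigma^2) * T) / (sigma * sqrt(T)) = 0.65764820
d2 = d1 - sigma * sqrt(T) = 0.19095772
exp(-rT) = 0.93613086; exp(-qT) = 1.00000000
C = S_0 * exp(-qT) * N(d1) - K * exp(-rT) * N(d2)
N(d1) = 0.74461789; N(d2) = 0.57572064
C = 11.3200 * 1.00000000 * 0.74461789 - 9.9200 * 0.93613086 * 0.57572064 = 3.0827


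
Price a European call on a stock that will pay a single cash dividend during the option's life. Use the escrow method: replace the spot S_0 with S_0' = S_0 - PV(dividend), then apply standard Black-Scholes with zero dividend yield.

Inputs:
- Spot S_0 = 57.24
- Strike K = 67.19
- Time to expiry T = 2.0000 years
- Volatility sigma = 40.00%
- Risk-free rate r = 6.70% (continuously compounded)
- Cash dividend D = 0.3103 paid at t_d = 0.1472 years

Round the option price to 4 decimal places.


Answer: Price = 11.9871

Derivation:
PV(D) = D * exp(-r * t_d) = 0.3103 * 0.99018607 = 0.30725474
S_0' = S_0 - PV(D) = 57.2400 - 0.30725474 = 56.93274526
d1 = (ln(S_0'/K) + (r + sigma^2/2)*T) / (sigma*sqrt(T)) = 0.22688624
d2 = d1 - sigma*sqrt(T) = -0.33879919
exp(-rT) = 0.87459006
N(d1) = 0.58974390; N(d2) = 0.36738051
C = S_0' * N(d1) - K * exp(-rT) * N(d2) = 56.93274526 * 0.58974390 - 67.1900 * 0.87459006 * 0.36738051 = 11.9871
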